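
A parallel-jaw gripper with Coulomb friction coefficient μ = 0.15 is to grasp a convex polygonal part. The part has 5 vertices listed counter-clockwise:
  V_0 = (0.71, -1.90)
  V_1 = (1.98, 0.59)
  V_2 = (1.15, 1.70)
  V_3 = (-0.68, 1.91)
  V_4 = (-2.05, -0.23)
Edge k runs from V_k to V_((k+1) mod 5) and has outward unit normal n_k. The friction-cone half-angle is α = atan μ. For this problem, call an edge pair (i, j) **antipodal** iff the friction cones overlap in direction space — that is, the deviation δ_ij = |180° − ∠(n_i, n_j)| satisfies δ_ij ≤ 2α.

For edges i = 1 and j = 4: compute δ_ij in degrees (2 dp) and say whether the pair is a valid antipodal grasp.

δ = 22.04°, invalid

α = atan 0.15 = 8.53°;  2α = 17.06°
edge 1: e_1 = (-0.83, +1.11);  n_1 = (+0.8009, +0.5988)
edge 4: e_4 = (+2.76, -1.67);  n_4 = (-0.5177, -0.8556)
∠(n_1, n_4) = 157.96°
δ = |180° − 157.96°| = 22.04°
22.04° > 2α = 17.06°  →  invalid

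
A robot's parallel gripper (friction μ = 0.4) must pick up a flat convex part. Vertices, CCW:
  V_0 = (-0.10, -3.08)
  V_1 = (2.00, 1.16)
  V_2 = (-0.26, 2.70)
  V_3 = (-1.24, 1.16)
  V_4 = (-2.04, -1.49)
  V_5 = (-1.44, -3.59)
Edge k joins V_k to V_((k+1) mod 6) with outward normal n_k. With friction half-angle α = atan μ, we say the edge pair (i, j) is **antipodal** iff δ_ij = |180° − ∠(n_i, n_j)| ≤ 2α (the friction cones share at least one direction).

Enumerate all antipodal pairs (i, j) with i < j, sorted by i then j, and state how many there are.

count = 5; pairs: (0,2), (0,3), (0,4), (1,4), (2,5)

α = atan 0.4 = 21.80°;  2α = 43.60°
n_0 = (+0.8961, -0.4438)
n_1 = (+0.5631, +0.8264)
n_2 = (-0.8437, +0.5369)
n_3 = (-0.9573, +0.2890)
n_4 = (-0.9615, -0.2747)
n_5 = (+0.3557, -0.9346)
  (0,1): δ = 97.92°  ·
  (0,2): δ = 6.12°  ✓
  (0,3): δ = 9.55°  ✓
  (0,4): δ = 42.29°  ✓
  (0,5): δ = 137.19°  ·
  (1,2): δ = 88.20°  ·
  (1,3): δ = 72.53°  ·
  (1,4): δ = 39.78°  ✓
  (1,5): δ = 55.11°  ·
  (2,3): δ = 164.33°  ·
  (2,4): δ = 131.58°  ·
  (2,5): δ = 36.69°  ✓
  (3,4): δ = 147.26°  ·
  (3,5): δ = 52.36°  ·
  (4,5): δ = 85.11°  ·
antipodal pairs: 5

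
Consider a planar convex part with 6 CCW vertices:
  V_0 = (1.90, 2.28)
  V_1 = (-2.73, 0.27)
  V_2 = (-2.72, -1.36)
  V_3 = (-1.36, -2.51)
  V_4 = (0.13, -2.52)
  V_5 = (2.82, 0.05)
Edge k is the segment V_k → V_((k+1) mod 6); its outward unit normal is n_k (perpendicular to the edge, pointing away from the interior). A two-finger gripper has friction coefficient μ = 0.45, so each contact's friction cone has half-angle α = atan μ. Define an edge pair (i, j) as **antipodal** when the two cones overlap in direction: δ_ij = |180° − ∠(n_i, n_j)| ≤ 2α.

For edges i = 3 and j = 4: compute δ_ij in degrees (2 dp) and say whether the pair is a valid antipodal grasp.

α = atan 0.45 = 24.23°;  2α = 48.46°
edge 3: e_3 = (+1.49, -0.01);  n_3 = (-0.0067, -1.0000)
edge 4: e_4 = (+2.69, +2.57);  n_4 = (+0.6908, -0.7231)
∠(n_3, n_4) = 44.08°
δ = |180° − 44.08°| = 135.92°
135.92° > 2α = 48.46°  →  invalid

δ = 135.92°, invalid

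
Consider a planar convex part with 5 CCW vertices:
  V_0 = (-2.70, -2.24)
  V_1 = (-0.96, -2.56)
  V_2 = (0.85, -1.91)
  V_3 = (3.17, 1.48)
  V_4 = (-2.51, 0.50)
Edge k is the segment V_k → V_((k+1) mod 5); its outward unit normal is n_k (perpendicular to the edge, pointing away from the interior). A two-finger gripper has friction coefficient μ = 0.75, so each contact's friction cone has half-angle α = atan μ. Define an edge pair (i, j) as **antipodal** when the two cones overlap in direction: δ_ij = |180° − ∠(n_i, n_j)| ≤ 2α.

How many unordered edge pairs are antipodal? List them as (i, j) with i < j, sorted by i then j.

count = 5; pairs: (0,3), (1,3), (1,4), (2,3), (2,4)

α = atan 0.75 = 36.87°;  2α = 73.74°
n_0 = (-0.1809, -0.9835)
n_1 = (+0.3380, -0.9412)
n_2 = (+0.8252, -0.5648)
n_3 = (-0.1700, +0.9854)
n_4 = (-0.9976, +0.0692)
  (0,1): δ = 149.83°  ·
  (0,2): δ = 113.97°  ·
  (0,3): δ = 20.21°  ✓
  (0,4): δ = 96.45°  ·
  (1,2): δ = 144.14°  ·
  (1,3): δ = 9.96°  ✓
  (1,4): δ = 66.28°  ✓
  (2,3): δ = 45.82°  ✓
  (2,4): δ = 30.42°  ✓
  (3,4): δ = 103.76°  ·
antipodal pairs: 5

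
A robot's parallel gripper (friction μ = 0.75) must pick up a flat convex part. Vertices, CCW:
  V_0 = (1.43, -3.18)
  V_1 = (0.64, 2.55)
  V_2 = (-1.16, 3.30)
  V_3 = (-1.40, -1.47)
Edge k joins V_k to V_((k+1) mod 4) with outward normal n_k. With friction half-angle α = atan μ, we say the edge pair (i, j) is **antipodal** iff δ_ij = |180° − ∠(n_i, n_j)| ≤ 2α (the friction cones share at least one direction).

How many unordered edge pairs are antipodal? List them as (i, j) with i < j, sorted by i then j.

α = atan 0.75 = 36.87°;  2α = 73.74°
n_0 = (+0.9906, +0.1366)
n_1 = (+0.3846, +0.9231)
n_2 = (-0.9987, +0.0503)
n_3 = (-0.5172, -0.8559)
  (0,1): δ = 120.47°  ·
  (0,2): δ = 10.73°  ✓
  (0,3): δ = 51.01°  ✓
  (1,2): δ = 70.26°  ✓
  (1,3): δ = 8.52°  ✓
  (2,3): δ = 118.26°  ·
antipodal pairs: 4

count = 4; pairs: (0,2), (0,3), (1,2), (1,3)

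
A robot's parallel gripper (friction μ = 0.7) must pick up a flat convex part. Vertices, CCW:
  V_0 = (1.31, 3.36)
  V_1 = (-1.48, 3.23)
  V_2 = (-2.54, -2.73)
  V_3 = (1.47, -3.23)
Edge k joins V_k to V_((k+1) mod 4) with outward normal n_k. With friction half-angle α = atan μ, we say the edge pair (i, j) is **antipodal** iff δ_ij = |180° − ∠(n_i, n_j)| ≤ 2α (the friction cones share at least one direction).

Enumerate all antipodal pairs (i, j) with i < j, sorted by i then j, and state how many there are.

α = atan 0.7 = 34.99°;  2α = 69.98°
n_0 = (-0.0465, +0.9989)
n_1 = (-0.9845, +0.1751)
n_2 = (-0.1237, -0.9923)
n_3 = (+0.9997, +0.0243)
  (0,1): δ = 102.75°  ·
  (0,2): δ = 9.78°  ✓
  (0,3): δ = 88.72°  ·
  (1,2): δ = 87.02°  ·
  (1,3): δ = 11.48°  ✓
  (2,3): δ = 81.50°  ·
antipodal pairs: 2

count = 2; pairs: (0,2), (1,3)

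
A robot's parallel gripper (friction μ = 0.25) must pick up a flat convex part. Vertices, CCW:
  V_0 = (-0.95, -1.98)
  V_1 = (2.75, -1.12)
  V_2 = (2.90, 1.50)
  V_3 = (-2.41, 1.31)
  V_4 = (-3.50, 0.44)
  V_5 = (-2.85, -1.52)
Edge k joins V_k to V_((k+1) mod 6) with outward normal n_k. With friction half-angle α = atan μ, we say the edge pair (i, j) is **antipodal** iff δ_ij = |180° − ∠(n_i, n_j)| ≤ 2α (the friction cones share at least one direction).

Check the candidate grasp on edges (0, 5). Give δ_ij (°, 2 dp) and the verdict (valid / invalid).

δ = 153.31°, invalid

α = atan 0.25 = 14.04°;  2α = 28.07°
edge 0: e_0 = (+3.70, +0.86);  n_0 = (+0.2264, -0.9740)
edge 5: e_5 = (+1.90, -0.46);  n_5 = (-0.2353, -0.9719)
∠(n_0, n_5) = 26.69°
δ = |180° − 26.69°| = 153.31°
153.31° > 2α = 28.07°  →  invalid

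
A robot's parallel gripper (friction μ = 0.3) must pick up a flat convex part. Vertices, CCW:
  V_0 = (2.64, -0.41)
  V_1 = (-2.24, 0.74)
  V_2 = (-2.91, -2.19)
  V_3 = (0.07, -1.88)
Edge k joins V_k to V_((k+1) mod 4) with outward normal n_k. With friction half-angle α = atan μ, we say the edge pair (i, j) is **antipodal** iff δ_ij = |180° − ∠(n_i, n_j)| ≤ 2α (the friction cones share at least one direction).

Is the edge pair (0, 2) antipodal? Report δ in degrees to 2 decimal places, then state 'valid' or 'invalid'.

δ = 19.20°, valid

α = atan 0.3 = 16.70°;  2α = 33.40°
edge 0: e_0 = (-4.88, +1.15);  n_0 = (+0.2294, +0.9733)
edge 2: e_2 = (+2.98, +0.31);  n_2 = (+0.1035, -0.9946)
∠(n_0, n_2) = 160.80°
δ = |180° − 160.80°| = 19.20°
19.20° ≤ 2α = 33.40°  →  valid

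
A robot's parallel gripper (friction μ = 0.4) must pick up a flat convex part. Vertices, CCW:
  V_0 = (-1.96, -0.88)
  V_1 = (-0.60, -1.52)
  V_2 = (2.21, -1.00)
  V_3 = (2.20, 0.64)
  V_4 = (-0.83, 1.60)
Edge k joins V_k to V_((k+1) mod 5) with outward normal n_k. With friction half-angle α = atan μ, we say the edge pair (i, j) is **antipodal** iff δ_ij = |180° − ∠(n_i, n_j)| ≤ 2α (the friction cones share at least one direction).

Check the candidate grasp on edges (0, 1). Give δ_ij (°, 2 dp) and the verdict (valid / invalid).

α = atan 0.4 = 21.80°;  2α = 43.60°
edge 0: e_0 = (+1.36, -0.64);  n_0 = (-0.4258, -0.9048)
edge 1: e_1 = (+2.81, +0.52);  n_1 = (+0.1820, -0.9833)
∠(n_0, n_1) = 35.69°
δ = |180° − 35.69°| = 144.31°
144.31° > 2α = 43.60°  →  invalid

δ = 144.31°, invalid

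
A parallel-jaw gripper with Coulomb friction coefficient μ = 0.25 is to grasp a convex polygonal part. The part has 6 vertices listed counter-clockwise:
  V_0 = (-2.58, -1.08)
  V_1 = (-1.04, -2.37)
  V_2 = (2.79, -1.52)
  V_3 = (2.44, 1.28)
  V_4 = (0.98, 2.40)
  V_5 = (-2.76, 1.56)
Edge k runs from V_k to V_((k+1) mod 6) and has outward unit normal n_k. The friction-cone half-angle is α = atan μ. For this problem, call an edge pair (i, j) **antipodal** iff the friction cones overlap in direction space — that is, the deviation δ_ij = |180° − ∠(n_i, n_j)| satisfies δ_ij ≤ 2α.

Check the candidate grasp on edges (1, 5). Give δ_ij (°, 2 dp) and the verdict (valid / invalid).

α = atan 0.25 = 14.04°;  2α = 28.07°
edge 1: e_1 = (+3.83, +0.85);  n_1 = (+0.2167, -0.9762)
edge 5: e_5 = (+0.18, -2.64);  n_5 = (-0.9977, -0.0680)
∠(n_1, n_5) = 98.61°
δ = |180° − 98.61°| = 81.39°
81.39° > 2α = 28.07°  →  invalid

δ = 81.39°, invalid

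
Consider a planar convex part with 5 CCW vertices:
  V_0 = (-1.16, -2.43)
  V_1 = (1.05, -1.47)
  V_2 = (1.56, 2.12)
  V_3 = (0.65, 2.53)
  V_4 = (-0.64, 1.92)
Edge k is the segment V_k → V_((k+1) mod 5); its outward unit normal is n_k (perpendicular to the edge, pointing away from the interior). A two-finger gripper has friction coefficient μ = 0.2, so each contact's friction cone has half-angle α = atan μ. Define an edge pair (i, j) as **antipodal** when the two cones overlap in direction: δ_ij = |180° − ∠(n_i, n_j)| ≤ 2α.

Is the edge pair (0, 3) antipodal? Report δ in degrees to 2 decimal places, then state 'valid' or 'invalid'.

δ = 1.83°, valid

α = atan 0.2 = 11.31°;  2α = 22.62°
edge 0: e_0 = (+2.21, +0.96);  n_0 = (+0.3984, -0.9172)
edge 3: e_3 = (-1.29, -0.61);  n_3 = (-0.4275, +0.9040)
∠(n_0, n_3) = 178.17°
δ = |180° − 178.17°| = 1.83°
1.83° ≤ 2α = 22.62°  →  valid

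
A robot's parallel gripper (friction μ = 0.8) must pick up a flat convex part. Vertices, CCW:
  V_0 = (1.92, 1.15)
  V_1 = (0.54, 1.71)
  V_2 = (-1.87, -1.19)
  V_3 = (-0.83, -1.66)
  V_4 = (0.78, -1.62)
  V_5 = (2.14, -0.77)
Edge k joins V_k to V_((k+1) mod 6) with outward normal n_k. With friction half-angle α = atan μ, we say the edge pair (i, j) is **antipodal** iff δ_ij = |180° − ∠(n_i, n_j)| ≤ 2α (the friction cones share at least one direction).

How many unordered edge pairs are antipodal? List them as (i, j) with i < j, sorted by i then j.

α = atan 0.8 = 38.66°;  2α = 77.32°
n_0 = (+0.3760, +0.9266)
n_1 = (-0.7691, +0.6391)
n_2 = (-0.4118, -0.9113)
n_3 = (+0.0248, -0.9997)
n_4 = (+0.5300, -0.8480)
n_5 = (+0.9935, +0.1138)
  (0,1): δ = 107.64°  ·
  (0,2): δ = 2.23°  ✓
  (0,3): δ = 23.51°  ✓
  (0,4): δ = 54.09°  ✓
  (0,5): δ = 118.62°  ·
  (1,2): δ = 74.59°  ✓
  (1,3): δ = 48.85°  ✓
  (1,4): δ = 18.27°  ✓
  (1,5): δ = 46.26°  ✓
  (2,3): δ = 154.26°  ·
  (2,4): δ = 123.68°  ·
  (2,5): δ = 59.14°  ✓
  (3,4): δ = 149.42°  ·
  (3,5): δ = 84.89°  ·
  (4,5): δ = 115.47°  ·
antipodal pairs: 8

count = 8; pairs: (0,2), (0,3), (0,4), (1,2), (1,3), (1,4), (1,5), (2,5)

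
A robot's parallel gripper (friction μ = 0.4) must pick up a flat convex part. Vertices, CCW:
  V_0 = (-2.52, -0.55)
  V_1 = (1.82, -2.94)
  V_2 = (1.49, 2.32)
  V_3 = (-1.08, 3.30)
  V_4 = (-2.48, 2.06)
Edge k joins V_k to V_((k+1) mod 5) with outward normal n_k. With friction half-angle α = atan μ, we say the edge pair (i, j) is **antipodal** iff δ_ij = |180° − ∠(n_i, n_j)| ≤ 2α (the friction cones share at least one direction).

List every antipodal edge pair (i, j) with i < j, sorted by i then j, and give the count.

α = atan 0.4 = 21.80°;  2α = 43.60°
n_0 = (-0.4824, -0.8760)
n_1 = (+0.9980, +0.0626)
n_2 = (+0.3563, +0.9344)
n_3 = (-0.6630, +0.7486)
n_4 = (-0.9999, +0.0153)
  (0,1): δ = 57.57°  ·
  (0,2): δ = 7.97°  ✓
  (0,3): δ = 70.37°  ·
  (0,4): δ = 117.96°  ·
  (1,2): δ = 114.46°  ·
  (1,3): δ = 52.06°  ·
  (1,4): δ = 4.47°  ✓
  (2,3): δ = 117.60°  ·
  (2,4): δ = 70.01°  ·
  (3,4): δ = 132.41°  ·
antipodal pairs: 2

count = 2; pairs: (0,2), (1,4)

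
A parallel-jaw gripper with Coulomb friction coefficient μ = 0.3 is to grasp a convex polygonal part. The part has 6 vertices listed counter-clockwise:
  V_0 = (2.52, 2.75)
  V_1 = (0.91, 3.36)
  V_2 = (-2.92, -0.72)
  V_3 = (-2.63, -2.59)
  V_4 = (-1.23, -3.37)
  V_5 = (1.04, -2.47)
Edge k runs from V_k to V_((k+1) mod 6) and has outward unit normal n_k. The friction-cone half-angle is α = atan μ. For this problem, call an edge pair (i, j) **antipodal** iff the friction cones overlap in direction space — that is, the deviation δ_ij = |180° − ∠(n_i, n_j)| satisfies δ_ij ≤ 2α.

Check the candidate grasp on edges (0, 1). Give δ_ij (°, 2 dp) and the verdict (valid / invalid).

δ = 112.44°, invalid

α = atan 0.3 = 16.70°;  2α = 33.40°
edge 0: e_0 = (-1.61, +0.61);  n_0 = (+0.3543, +0.9351)
edge 1: e_1 = (-3.83, -4.08);  n_1 = (-0.7291, +0.6844)
∠(n_0, n_1) = 67.56°
δ = |180° − 67.56°| = 112.44°
112.44° > 2α = 33.40°  →  invalid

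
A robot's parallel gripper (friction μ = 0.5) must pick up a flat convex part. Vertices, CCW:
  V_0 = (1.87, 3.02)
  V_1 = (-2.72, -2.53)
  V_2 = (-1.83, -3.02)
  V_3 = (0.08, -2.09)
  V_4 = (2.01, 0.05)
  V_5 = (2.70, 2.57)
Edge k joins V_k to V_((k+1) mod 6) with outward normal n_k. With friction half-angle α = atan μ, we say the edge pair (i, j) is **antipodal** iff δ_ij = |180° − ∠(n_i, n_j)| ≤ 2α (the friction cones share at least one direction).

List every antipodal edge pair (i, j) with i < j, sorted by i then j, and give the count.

α = atan 0.5 = 26.57°;  2α = 53.13°
n_0 = (-0.7706, +0.6373)
n_1 = (-0.4823, -0.8760)
n_2 = (+0.4378, -0.8991)
n_3 = (+0.7426, -0.6697)
n_4 = (+0.9645, -0.2641)
n_5 = (+0.4766, +0.8791)
  (0,1): δ = 79.24°  ·
  (0,2): δ = 24.45°  ✓
  (0,3): δ = 2.45°  ✓
  (0,4): δ = 24.28°  ✓
  (0,5): δ = 101.13°  ·
  (1,2): δ = 125.20°  ·
  (1,3): δ = 103.21°  ·
  (1,4): δ = 76.48°  ·
  (1,5): δ = 0.37°  ✓
  (2,3): δ = 158.01°  ·
  (2,4): δ = 131.27°  ·
  (2,5): δ = 54.43°  ·
  (3,4): δ = 153.27°  ·
  (3,5): δ = 76.42°  ·
  (4,5): δ = 103.15°  ·
antipodal pairs: 4

count = 4; pairs: (0,2), (0,3), (0,4), (1,5)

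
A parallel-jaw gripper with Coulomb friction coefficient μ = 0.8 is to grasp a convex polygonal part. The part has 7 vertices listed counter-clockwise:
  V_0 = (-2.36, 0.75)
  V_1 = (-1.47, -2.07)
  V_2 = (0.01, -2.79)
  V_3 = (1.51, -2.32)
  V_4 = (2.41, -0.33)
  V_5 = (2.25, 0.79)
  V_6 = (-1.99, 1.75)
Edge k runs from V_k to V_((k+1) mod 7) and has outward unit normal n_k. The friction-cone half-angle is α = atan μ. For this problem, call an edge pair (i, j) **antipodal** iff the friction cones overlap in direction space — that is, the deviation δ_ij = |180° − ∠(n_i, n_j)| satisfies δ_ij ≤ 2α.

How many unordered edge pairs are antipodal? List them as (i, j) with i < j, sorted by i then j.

count = 9; pairs: (0,3), (0,4), (0,5), (1,4), (1,5), (2,5), (2,6), (3,6), (4,6)

α = atan 0.8 = 38.66°;  2α = 77.32°
n_0 = (-0.9536, -0.3010)
n_1 = (-0.4375, -0.8992)
n_2 = (+0.2990, -0.9543)
n_3 = (+0.9111, -0.4121)
n_4 = (+0.9899, +0.1414)
n_5 = (+0.2208, +0.9753)
n_6 = (-0.9379, +0.3470)
  (0,1): δ = 133.46°  ·
  (0,2): δ = 90.12°  ·
  (0,3): δ = 41.85°  ✓
  (0,4): δ = 9.39°  ✓
  (0,5): δ = 59.73°  ✓
  (0,6): δ = 142.18°  ·
  (1,2): δ = 136.66°  ·
  (1,3): δ = 88.39°  ·
  (1,4): δ = 55.93°  ✓
  (1,5): δ = 13.18°  ✓
  (1,6): δ = 95.64°  ·
  (2,3): δ = 131.73°  ·
  (2,4): δ = 99.27°  ·
  (2,5): δ = 30.16°  ✓
  (2,6): δ = 52.30°  ✓
  (3,4): δ = 147.53°  ·
  (3,5): δ = 78.42°  ·
  (3,6): δ = 4.03°  ✓
  (4,5): δ = 110.89°  ·
  (4,6): δ = 28.43°  ✓
  (5,6): δ = 97.55°  ·
antipodal pairs: 9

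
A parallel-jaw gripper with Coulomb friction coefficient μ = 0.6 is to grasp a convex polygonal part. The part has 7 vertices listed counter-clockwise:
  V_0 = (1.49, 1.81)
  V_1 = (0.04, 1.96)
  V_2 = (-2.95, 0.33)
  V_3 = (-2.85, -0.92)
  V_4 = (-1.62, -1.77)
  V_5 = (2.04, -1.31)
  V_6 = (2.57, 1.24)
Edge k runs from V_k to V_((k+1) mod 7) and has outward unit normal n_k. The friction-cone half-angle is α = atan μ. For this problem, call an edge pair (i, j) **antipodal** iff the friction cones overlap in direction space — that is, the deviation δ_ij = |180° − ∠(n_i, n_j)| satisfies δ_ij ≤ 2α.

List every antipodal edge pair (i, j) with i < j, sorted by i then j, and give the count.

count = 8; pairs: (0,3), (0,4), (1,4), (1,5), (2,5), (2,6), (3,6), (4,6)

α = atan 0.6 = 30.96°;  2α = 61.93°
n_0 = (+0.1029, +0.9947)
n_1 = (-0.4786, +0.8780)
n_2 = (-0.9968, -0.0797)
n_3 = (-0.5685, -0.8227)
n_4 = (+0.1247, -0.9922)
n_5 = (+0.9791, -0.2035)
n_6 = (+0.4668, +0.8844)
  (0,1): δ = 145.50°  ·
  (0,2): δ = 79.52°  ·
  (0,3): δ = 28.74°  ✓
  (0,4): δ = 13.07°  ✓
  (0,5): δ = 84.16°  ·
  (0,6): δ = 158.08°  ·
  (1,2): δ = 114.02°  ·
  (1,3): δ = 63.24°  ·
  (1,4): δ = 21.43°  ✓
  (1,5): δ = 49.66°  ✓
  (1,6): δ = 123.58°  ·
  (2,3): δ = 129.22°  ·
  (2,4): δ = 87.41°  ·
  (2,5): δ = 16.32°  ✓
  (2,6): δ = 57.60°  ✓
  (3,4): δ = 138.19°  ·
  (3,5): δ = 67.09°  ·
  (3,6): δ = 6.82°  ✓
  (4,5): δ = 108.90°  ·
  (4,6): δ = 34.99°  ✓
  (5,6): δ = 106.08°  ·
antipodal pairs: 8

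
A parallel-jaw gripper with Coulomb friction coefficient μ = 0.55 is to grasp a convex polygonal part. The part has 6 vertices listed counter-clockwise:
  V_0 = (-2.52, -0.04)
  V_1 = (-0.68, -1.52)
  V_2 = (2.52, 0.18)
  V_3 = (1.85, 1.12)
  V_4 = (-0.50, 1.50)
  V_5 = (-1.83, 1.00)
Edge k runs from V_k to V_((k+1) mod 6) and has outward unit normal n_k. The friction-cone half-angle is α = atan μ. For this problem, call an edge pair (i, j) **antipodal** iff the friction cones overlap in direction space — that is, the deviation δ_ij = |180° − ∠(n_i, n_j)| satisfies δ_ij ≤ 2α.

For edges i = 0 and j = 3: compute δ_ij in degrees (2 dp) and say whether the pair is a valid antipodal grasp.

δ = 29.63°, valid

α = atan 0.55 = 28.81°;  2α = 57.62°
edge 0: e_0 = (+1.84, -1.48);  n_0 = (-0.6268, -0.7792)
edge 3: e_3 = (-2.35, +0.38);  n_3 = (+0.1596, +0.9872)
∠(n_0, n_3) = 150.37°
δ = |180° − 150.37°| = 29.63°
29.63° ≤ 2α = 57.62°  →  valid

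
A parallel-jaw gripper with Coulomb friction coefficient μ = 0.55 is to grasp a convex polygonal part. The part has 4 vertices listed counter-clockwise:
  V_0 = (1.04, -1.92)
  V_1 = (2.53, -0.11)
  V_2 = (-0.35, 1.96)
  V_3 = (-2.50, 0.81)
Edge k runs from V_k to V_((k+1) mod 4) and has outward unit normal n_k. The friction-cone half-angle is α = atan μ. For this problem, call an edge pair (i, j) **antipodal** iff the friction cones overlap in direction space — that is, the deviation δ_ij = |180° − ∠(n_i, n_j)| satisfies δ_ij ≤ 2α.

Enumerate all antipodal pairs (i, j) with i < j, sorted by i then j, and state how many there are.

count = 2; pairs: (0,2), (1,3)

α = atan 0.55 = 28.81°;  2α = 57.62°
n_0 = (+0.7721, -0.6356)
n_1 = (+0.5836, +0.8120)
n_2 = (-0.4717, +0.8818)
n_3 = (-0.6107, -0.7919)
  (0,1): δ = 86.25°  ·
  (0,2): δ = 22.40°  ✓
  (0,3): δ = 91.82°  ·
  (1,2): δ = 116.15°  ·
  (1,3): δ = 1.93°  ✓
  (2,3): δ = 65.78°  ·
antipodal pairs: 2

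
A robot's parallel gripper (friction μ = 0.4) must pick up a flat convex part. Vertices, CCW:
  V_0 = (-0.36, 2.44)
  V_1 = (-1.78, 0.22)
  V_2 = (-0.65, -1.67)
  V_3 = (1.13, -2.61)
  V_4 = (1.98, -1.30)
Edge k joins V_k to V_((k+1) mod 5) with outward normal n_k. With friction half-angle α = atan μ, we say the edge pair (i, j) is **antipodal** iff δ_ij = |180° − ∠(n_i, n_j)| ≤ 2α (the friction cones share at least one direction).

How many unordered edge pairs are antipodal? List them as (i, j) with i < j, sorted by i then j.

count = 3; pairs: (0,3), (1,4), (2,4)

α = atan 0.4 = 21.80°;  2α = 43.60°
n_0 = (-0.8424, +0.5388)
n_1 = (-0.8583, -0.5132)
n_2 = (-0.4670, -0.8843)
n_3 = (+0.8389, -0.5443)
n_4 = (+0.8477, +0.5304)
  (0,1): δ = 116.52°  ·
  (0,2): δ = 85.23°  ·
  (0,3): δ = 0.37°  ✓
  (0,4): δ = 64.64°  ·
  (1,2): δ = 148.71°  ·
  (1,3): δ = 63.85°  ·
  (1,4): δ = 1.16°  ✓
  (2,3): δ = 95.14°  ·
  (2,4): δ = 30.13°  ✓
  (3,4): δ = 114.99°  ·
antipodal pairs: 3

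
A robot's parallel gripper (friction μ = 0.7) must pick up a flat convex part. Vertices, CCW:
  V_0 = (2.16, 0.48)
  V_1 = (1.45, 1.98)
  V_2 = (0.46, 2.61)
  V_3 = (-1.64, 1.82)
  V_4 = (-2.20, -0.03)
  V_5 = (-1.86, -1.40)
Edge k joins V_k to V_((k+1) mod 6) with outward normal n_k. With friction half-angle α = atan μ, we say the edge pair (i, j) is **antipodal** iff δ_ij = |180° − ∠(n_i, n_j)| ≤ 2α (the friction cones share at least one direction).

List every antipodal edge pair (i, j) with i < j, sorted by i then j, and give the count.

count = 6; pairs: (0,3), (0,4), (1,4), (1,5), (2,5), (3,5)

α = atan 0.7 = 34.99°;  2α = 69.98°
n_0 = (+0.9039, +0.4278)
n_1 = (+0.5369, +0.8437)
n_2 = (-0.3521, +0.9360)
n_3 = (-0.9571, +0.2897)
n_4 = (-0.9706, -0.2409)
n_5 = (+0.4236, -0.9058)
  (0,1): δ = 147.80°  ·
  (0,2): δ = 94.71°  ·
  (0,3): δ = 42.17°  ✓
  (0,4): δ = 11.39°  ✓
  (0,5): δ = 89.73°  ·
  (1,2): δ = 126.91°  ·
  (1,3): δ = 74.37°  ·
  (1,4): δ = 43.59°  ✓
  (1,5): δ = 57.53°  ✓
  (2,3): δ = 127.46°  ·
  (2,4): δ = 96.68°  ·
  (2,5): δ = 4.45°  ✓
  (3,4): δ = 149.22°  ·
  (3,5): δ = 48.10°  ✓
  (4,5): δ = 78.87°  ·
antipodal pairs: 6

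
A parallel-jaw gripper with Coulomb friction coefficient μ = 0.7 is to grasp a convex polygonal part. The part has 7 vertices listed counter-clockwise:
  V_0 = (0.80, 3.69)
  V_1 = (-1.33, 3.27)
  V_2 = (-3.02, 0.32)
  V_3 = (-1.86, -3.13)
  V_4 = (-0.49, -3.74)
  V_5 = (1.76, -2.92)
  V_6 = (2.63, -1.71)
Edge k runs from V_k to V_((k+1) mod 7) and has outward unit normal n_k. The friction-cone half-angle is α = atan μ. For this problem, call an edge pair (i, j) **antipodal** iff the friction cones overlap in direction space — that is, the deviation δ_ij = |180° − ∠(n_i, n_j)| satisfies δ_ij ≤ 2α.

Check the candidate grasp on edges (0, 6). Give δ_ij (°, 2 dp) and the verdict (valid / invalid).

δ = 97.57°, invalid

α = atan 0.7 = 34.99°;  2α = 69.98°
edge 0: e_0 = (-2.13, -0.42);  n_0 = (-0.1935, +0.9811)
edge 6: e_6 = (-1.83, +5.40);  n_6 = (+0.9471, +0.3210)
∠(n_0, n_6) = 82.43°
δ = |180° − 82.43°| = 97.57°
97.57° > 2α = 69.98°  →  invalid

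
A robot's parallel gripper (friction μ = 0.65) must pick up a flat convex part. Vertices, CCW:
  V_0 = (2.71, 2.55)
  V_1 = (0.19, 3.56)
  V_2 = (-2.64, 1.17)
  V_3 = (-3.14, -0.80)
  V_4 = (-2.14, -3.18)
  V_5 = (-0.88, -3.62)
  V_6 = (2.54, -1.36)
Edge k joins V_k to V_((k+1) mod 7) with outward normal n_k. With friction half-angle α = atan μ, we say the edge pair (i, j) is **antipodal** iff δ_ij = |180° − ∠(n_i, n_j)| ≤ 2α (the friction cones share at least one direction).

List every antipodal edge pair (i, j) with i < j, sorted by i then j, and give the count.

count = 9; pairs: (0,3), (0,4), (0,5), (1,4), (1,5), (1,6), (2,5), (2,6), (3,6)

α = atan 0.65 = 33.02°;  2α = 66.05°
n_0 = (+0.3720, +0.9282)
n_1 = (-0.6452, +0.7640)
n_2 = (-0.9693, +0.2460)
n_3 = (-0.9219, -0.3874)
n_4 = (-0.3297, -0.9441)
n_5 = (+0.5513, -0.8343)
n_6 = (+0.9991, -0.0434)
  (0,1): δ = 117.98°  ·
  (0,2): δ = 82.40°  ·
  (0,3): δ = 45.37°  ✓
  (0,4): δ = 2.59°  ✓
  (0,5): δ = 55.30°  ✓
  (0,6): δ = 109.35°  ·
  (1,2): δ = 144.42°  ·
  (1,3): δ = 107.39°  ·
  (1,4): δ = 59.43°  ✓
  (1,5): δ = 6.72°  ✓
  (1,6): δ = 47.33°  ✓
  (2,3): δ = 142.97°  ·
  (2,4): δ = 95.01°  ·
  (2,5): δ = 42.30°  ✓
  (2,6): δ = 11.75°  ✓
  (3,4): δ = 132.04°  ·
  (3,5): δ = 79.33°  ·
  (3,6): δ = 25.28°  ✓
  (4,5): δ = 127.29°  ·
  (4,6): δ = 73.24°  ·
  (5,6): δ = 125.95°  ·
antipodal pairs: 9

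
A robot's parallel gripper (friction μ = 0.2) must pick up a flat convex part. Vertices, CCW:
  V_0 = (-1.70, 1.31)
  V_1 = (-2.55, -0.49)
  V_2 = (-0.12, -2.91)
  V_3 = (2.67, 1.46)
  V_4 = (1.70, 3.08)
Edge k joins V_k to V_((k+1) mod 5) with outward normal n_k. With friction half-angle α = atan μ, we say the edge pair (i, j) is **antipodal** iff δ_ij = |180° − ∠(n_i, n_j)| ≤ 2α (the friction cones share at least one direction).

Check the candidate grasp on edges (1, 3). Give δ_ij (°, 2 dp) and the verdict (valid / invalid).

α = atan 0.2 = 11.31°;  2α = 22.62°
edge 1: e_1 = (+2.43, -2.42);  n_1 = (-0.7056, -0.7086)
edge 3: e_3 = (-0.97, +1.62);  n_3 = (+0.8580, +0.5137)
∠(n_1, n_3) = 165.79°
δ = |180° − 165.79°| = 14.21°
14.21° ≤ 2α = 22.62°  →  valid

δ = 14.21°, valid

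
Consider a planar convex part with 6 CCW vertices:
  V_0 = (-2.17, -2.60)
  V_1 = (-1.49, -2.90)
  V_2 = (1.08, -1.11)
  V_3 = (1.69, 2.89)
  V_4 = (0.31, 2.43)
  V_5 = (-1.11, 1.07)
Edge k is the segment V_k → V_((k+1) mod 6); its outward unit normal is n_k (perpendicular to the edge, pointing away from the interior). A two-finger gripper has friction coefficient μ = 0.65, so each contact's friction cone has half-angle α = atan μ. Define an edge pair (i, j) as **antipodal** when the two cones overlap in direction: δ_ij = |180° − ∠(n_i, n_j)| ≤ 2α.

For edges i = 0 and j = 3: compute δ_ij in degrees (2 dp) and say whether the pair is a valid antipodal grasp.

δ = 42.24°, valid

α = atan 0.65 = 33.02°;  2α = 66.05°
edge 0: e_0 = (+0.68, -0.30);  n_0 = (-0.4036, -0.9149)
edge 3: e_3 = (-1.38, -0.46);  n_3 = (-0.3162, +0.9487)
∠(n_0, n_3) = 137.76°
δ = |180° − 137.76°| = 42.24°
42.24° ≤ 2α = 66.05°  →  valid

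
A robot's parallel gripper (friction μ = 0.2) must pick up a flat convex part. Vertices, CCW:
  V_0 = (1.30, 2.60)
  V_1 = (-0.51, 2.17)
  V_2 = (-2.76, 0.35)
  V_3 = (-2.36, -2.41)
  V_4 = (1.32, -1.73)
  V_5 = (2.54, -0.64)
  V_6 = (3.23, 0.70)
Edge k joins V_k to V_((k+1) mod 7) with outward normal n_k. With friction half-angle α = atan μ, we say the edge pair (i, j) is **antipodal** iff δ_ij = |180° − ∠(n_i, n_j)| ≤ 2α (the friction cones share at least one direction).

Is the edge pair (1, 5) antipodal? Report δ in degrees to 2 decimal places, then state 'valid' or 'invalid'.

δ = 23.79°, invalid

α = atan 0.2 = 11.31°;  2α = 22.62°
edge 1: e_1 = (-2.25, -1.82);  n_1 = (-0.6289, +0.7775)
edge 5: e_5 = (+0.69, +1.34);  n_5 = (+0.8891, -0.4578)
∠(n_1, n_5) = 156.21°
δ = |180° − 156.21°| = 23.79°
23.79° > 2α = 22.62°  →  invalid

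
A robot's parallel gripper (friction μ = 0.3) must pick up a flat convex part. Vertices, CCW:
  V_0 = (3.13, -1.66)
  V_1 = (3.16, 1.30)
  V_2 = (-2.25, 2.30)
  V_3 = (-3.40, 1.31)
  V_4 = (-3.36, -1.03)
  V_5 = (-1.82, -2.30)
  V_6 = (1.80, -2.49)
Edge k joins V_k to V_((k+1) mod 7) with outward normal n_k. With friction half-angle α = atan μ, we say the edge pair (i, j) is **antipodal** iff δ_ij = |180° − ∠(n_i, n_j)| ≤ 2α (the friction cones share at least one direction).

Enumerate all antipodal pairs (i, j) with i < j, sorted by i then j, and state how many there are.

α = atan 0.3 = 16.70°;  2α = 33.40°
n_0 = (+0.9999, -0.0101)
n_1 = (+0.1818, +0.9833)
n_2 = (-0.6524, +0.7579)
n_3 = (-0.9999, -0.0171)
n_4 = (-0.6362, -0.7715)
n_5 = (-0.0524, -0.9986)
n_6 = (+0.5294, -0.8484)
  (0,1): δ = 99.89°  ·
  (0,2): δ = 48.70°  ·
  (0,3): δ = 1.56°  ✓
  (0,4): δ = 51.07°  ·
  (0,5): δ = 87.58°  ·
  (0,6): δ = 122.55°  ·
  (1,2): δ = 128.80°  ·
  (1,3): δ = 78.55°  ·
  (1,4): δ = 29.04°  ✓
  (1,5): δ = 7.47°  ✓
  (1,6): δ = 42.44°  ·
  (2,3): δ = 129.74°  ·
  (2,4): δ = 80.24°  ·
  (2,5): δ = 43.73°  ·
  (2,6): δ = 8.76°  ✓
  (3,4): δ = 130.49°  ·
  (3,5): δ = 93.98°  ·
  (3,6): δ = 59.01°  ·
  (4,5): δ = 143.49°  ·
  (4,6): δ = 108.52°  ·
  (5,6): δ = 145.03°  ·
antipodal pairs: 4

count = 4; pairs: (0,3), (1,4), (1,5), (2,6)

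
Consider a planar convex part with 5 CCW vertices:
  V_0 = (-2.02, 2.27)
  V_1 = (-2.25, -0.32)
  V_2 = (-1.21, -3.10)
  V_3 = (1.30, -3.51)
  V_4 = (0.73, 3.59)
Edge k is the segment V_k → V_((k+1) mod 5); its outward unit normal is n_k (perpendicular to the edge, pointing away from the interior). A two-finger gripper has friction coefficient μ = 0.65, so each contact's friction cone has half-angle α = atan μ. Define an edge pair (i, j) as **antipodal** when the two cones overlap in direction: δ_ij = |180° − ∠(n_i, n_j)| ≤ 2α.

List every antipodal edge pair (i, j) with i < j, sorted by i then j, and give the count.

count = 3; pairs: (0,3), (1,3), (2,4)

α = atan 0.65 = 33.02°;  2α = 66.05°
n_0 = (-0.9961, +0.0885)
n_1 = (-0.9366, -0.3504)
n_2 = (-0.1612, -0.9869)
n_3 = (+0.9968, +0.0800)
n_4 = (-0.4327, +0.9015)
  (0,1): δ = 154.41°  ·
  (0,2): δ = 94.20°  ·
  (0,3): δ = 9.66°  ✓
  (0,4): δ = 120.72°  ·
  (1,2): δ = 119.79°  ·
  (1,3): δ = 15.92°  ✓
  (1,4): δ = 95.13°  ·
  (2,3): δ = 76.13°  ·
  (2,4): δ = 34.92°  ✓
  (3,4): δ = 68.95°  ·
antipodal pairs: 3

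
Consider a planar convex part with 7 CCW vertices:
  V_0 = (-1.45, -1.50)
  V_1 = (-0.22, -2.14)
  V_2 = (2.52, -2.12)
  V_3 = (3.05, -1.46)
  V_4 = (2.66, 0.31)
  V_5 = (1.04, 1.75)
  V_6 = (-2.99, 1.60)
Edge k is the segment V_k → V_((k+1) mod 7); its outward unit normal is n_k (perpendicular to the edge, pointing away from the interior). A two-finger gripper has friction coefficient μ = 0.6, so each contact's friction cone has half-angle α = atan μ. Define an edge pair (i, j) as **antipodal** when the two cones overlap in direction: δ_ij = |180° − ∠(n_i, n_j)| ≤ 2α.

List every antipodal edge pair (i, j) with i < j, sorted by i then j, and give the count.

α = atan 0.6 = 30.96°;  2α = 61.93°
n_0 = (-0.4616, -0.8871)
n_1 = (+0.0073, -1.0000)
n_2 = (+0.7797, -0.6261)
n_3 = (+0.9766, +0.2152)
n_4 = (+0.6644, +0.7474)
n_5 = (-0.0372, +0.9993)
n_6 = (-0.8956, -0.4449)
  (0,1): δ = 152.09°  ·
  (0,2): δ = 101.28°  ·
  (0,3): δ = 50.08°  ✓
  (0,4): δ = 14.14°  ✓
  (0,5): δ = 29.62°  ✓
  (0,6): δ = 143.91°  ·
  (1,2): δ = 129.18°  ·
  (1,3): δ = 77.99°  ·
  (1,4): δ = 42.05°  ✓
  (1,5): δ = 1.71°  ✓
  (1,6): δ = 116.00°  ·
  (2,3): δ = 128.81°  ·
  (2,4): δ = 92.87°  ·
  (2,5): δ = 49.10°  ✓
  (2,6): δ = 65.18°  ·
  (3,4): δ = 144.06°  ·
  (3,5): δ = 100.29°  ·
  (3,6): δ = 13.99°  ✓
  (4,5): δ = 136.23°  ·
  (4,6): δ = 21.95°  ✓
  (5,6): δ = 65.71°  ·
antipodal pairs: 8

count = 8; pairs: (0,3), (0,4), (0,5), (1,4), (1,5), (2,5), (3,6), (4,6)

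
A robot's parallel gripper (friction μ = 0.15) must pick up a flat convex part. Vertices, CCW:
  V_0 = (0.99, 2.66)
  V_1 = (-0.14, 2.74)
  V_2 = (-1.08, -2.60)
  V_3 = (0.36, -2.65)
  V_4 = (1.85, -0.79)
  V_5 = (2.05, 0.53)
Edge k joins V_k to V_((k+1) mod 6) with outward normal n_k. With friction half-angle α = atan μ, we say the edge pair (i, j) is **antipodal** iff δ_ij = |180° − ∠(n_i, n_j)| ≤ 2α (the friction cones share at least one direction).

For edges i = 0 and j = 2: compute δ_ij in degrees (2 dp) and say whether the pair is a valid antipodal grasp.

α = atan 0.15 = 8.53°;  2α = 17.06°
edge 0: e_0 = (-1.13, +0.08);  n_0 = (+0.0706, +0.9975)
edge 2: e_2 = (+1.44, -0.05);  n_2 = (-0.0347, -0.9994)
∠(n_0, n_2) = 177.94°
δ = |180° − 177.94°| = 2.06°
2.06° ≤ 2α = 17.06°  →  valid

δ = 2.06°, valid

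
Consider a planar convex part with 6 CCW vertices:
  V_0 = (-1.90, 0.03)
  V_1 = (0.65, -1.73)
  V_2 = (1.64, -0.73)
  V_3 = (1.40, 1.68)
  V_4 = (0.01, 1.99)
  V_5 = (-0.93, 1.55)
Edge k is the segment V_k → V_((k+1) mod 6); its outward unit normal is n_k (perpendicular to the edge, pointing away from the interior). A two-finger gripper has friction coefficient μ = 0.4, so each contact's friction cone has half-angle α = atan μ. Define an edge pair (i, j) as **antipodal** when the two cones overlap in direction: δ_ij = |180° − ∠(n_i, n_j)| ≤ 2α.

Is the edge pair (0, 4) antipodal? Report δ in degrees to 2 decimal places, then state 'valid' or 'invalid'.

α = atan 0.4 = 21.80°;  2α = 43.60°
edge 0: e_0 = (+2.55, -1.76);  n_0 = (-0.5680, -0.8230)
edge 4: e_4 = (-0.94, -0.44);  n_4 = (-0.4239, +0.9057)
∠(n_0, n_4) = 120.30°
δ = |180° − 120.30°| = 59.70°
59.70° > 2α = 43.60°  →  invalid

δ = 59.70°, invalid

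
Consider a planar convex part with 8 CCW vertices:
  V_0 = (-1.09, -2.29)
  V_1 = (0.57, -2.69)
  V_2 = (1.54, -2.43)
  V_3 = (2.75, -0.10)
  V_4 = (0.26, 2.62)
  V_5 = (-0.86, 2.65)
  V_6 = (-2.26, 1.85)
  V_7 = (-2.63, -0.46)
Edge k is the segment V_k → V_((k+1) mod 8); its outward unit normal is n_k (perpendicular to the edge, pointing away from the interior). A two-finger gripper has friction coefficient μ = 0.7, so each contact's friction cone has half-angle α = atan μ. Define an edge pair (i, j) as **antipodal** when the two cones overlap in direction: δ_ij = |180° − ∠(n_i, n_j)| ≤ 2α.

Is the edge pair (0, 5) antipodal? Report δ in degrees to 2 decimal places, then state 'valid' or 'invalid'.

α = atan 0.7 = 34.99°;  2α = 69.98°
edge 0: e_0 = (+1.66, -0.40);  n_0 = (-0.2343, -0.9722)
edge 5: e_5 = (-1.40, -0.80);  n_5 = (-0.4961, +0.8682)
∠(n_0, n_5) = 136.71°
δ = |180° − 136.71°| = 43.29°
43.29° ≤ 2α = 69.98°  →  valid

δ = 43.29°, valid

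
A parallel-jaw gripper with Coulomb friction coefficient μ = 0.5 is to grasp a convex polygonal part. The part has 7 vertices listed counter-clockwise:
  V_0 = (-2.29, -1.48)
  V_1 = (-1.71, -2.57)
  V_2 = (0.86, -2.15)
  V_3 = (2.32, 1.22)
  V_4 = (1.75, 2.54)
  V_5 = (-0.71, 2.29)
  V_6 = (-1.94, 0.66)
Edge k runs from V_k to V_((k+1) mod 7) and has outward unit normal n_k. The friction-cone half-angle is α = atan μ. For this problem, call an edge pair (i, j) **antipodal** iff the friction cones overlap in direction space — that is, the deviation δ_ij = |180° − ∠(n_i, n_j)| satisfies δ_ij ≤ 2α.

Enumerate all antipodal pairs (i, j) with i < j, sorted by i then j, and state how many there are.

α = atan 0.5 = 26.57°;  2α = 53.13°
n_0 = (-0.8828, -0.4697)
n_1 = (+0.1613, -0.9869)
n_2 = (+0.9176, -0.3975)
n_3 = (+0.9181, +0.3964)
n_4 = (-0.1011, +0.9949)
n_5 = (-0.7982, +0.6023)
n_6 = (-0.9869, +0.1614)
  (0,1): δ = 108.74°  ·
  (0,2): δ = 51.44°  ✓
  (0,3): δ = 4.66°  ✓
  (0,4): δ = 67.78°  ·
  (0,5): δ = 114.94°  ·
  (0,6): δ = 142.69°  ·
  (1,2): δ = 122.71°  ·
  (1,3): δ = 75.93°  ·
  (1,4): δ = 3.48°  ✓
  (1,5): δ = 43.68°  ✓
  (1,6): δ = 71.43°  ·
  (2,3): δ = 133.22°  ·
  (2,4): δ = 60.77°  ·
  (2,5): δ = 13.61°  ✓
  (2,6): δ = 14.14°  ✓
  (3,4): δ = 107.55°  ·
  (3,5): δ = 60.39°  ·
  (3,6): δ = 32.64°  ✓
  (4,5): δ = 132.84°  ·
  (4,6): δ = 105.09°  ·
  (5,6): δ = 152.25°  ·
antipodal pairs: 7

count = 7; pairs: (0,2), (0,3), (1,4), (1,5), (2,5), (2,6), (3,6)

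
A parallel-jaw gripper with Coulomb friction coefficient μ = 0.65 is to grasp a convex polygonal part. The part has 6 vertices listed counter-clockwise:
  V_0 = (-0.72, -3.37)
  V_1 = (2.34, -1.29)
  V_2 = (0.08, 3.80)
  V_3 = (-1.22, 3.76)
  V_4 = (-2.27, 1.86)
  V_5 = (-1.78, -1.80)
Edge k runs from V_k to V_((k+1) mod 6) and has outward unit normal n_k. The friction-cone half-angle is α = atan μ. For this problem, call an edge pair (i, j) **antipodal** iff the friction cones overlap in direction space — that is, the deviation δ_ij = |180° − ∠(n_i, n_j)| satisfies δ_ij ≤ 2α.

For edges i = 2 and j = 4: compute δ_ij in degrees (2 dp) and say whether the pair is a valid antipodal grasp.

α = atan 0.65 = 33.02°;  2α = 66.05°
edge 2: e_2 = (-1.30, -0.04);  n_2 = (-0.0308, +0.9995)
edge 4: e_4 = (+0.49, -3.66);  n_4 = (-0.9912, -0.1327)
∠(n_2, n_4) = 95.86°
δ = |180° − 95.86°| = 84.14°
84.14° > 2α = 66.05°  →  invalid

δ = 84.14°, invalid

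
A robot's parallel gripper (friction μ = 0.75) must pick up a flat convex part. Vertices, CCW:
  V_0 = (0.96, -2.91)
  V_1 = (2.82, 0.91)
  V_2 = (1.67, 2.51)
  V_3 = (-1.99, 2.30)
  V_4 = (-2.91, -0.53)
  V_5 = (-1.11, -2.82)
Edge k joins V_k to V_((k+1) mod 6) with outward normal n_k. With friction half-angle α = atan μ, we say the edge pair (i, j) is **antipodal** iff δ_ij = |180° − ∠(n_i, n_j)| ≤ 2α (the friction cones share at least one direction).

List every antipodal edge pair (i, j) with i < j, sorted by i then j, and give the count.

count = 8; pairs: (0,2), (0,3), (0,4), (1,3), (1,4), (1,5), (2,4), (2,5)

α = atan 0.75 = 36.87°;  2α = 73.74°
n_0 = (+0.8991, -0.4378)
n_1 = (+0.8120, +0.5836)
n_2 = (-0.0573, +0.9984)
n_3 = (-0.9510, +0.3092)
n_4 = (-0.7862, -0.6180)
n_5 = (-0.0434, -0.9991)
  (0,1): δ = 118.33°  ·
  (0,2): δ = 60.75°  ✓
  (0,3): δ = 7.95°  ✓
  (0,4): δ = 64.13°  ✓
  (0,5): δ = 113.47°  ·
  (1,2): δ = 122.42°  ·
  (1,3): δ = 53.72°  ✓
  (1,4): δ = 2.46°  ✓
  (1,5): δ = 51.80°  ✓
  (2,3): δ = 111.29°  ·
  (2,4): δ = 55.12°  ✓
  (2,5): δ = 5.77°  ✓
  (3,4): δ = 123.82°  ·
  (3,5): δ = 74.48°  ·
  (4,5): δ = 130.66°  ·
antipodal pairs: 8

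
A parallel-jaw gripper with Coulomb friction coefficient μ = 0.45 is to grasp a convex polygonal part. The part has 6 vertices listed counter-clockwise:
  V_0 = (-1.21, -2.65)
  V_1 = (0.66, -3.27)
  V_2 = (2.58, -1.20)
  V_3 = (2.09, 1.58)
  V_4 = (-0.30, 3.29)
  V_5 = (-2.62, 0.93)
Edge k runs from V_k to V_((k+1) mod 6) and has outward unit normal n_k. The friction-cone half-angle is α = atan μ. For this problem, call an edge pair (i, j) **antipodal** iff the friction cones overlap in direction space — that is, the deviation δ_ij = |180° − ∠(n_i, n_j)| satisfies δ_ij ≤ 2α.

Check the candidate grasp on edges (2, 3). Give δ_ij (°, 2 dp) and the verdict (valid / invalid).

δ = 135.58°, invalid

α = atan 0.45 = 24.23°;  2α = 48.46°
edge 2: e_2 = (-0.49, +2.78);  n_2 = (+0.9848, +0.1736)
edge 3: e_3 = (-2.39, +1.71);  n_3 = (+0.5819, +0.8133)
∠(n_2, n_3) = 44.42°
δ = |180° − 44.42°| = 135.58°
135.58° > 2α = 48.46°  →  invalid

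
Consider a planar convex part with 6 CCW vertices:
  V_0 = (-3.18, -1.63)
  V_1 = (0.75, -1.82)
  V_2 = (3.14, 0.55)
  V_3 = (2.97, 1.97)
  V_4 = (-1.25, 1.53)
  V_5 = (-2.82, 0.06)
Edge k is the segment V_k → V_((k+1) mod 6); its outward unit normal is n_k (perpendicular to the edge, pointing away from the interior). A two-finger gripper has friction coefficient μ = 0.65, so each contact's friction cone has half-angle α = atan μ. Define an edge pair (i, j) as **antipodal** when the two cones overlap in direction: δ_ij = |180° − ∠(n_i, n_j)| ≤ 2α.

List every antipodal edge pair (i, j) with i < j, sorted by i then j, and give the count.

count = 7; pairs: (0,3), (0,4), (1,3), (1,4), (1,5), (2,4), (2,5)

α = atan 0.65 = 33.02°;  2α = 66.05°
n_0 = (-0.0483, -0.9988)
n_1 = (+0.7041, -0.7101)
n_2 = (+0.9929, +0.1189)
n_3 = (-0.1037, +0.9946)
n_4 = (-0.6835, +0.7300)
n_5 = (-0.9781, +0.2083)
  (0,1): δ = 132.47°  ·
  (0,2): δ = 80.41°  ·
  (0,3): δ = 8.72°  ✓
  (0,4): δ = 45.88°  ✓
  (0,5): δ = 80.74°  ·
  (1,2): δ = 127.93°  ·
  (1,3): δ = 38.81°  ✓
  (1,4): δ = 1.64°  ✓
  (1,5): δ = 33.22°  ✓
  (2,3): δ = 90.87°  ·
  (2,4): δ = 53.71°  ✓
  (2,5): δ = 18.85°  ✓
  (3,4): δ = 142.84°  ·
  (3,5): δ = 107.98°  ·
  (4,5): δ = 145.14°  ·
antipodal pairs: 7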